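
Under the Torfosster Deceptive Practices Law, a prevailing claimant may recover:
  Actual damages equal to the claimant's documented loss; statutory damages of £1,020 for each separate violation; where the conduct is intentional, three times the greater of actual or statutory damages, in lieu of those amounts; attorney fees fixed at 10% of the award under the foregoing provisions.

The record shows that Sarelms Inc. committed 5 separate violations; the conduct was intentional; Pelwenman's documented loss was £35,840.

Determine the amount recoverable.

Statutory damages: 5 × £1,020 = £5,100
Greater of actual damages (£35,840) or statutory damages (£5,100): £35,840
Trebled: 3 × £35,840 = £107,520
Attorney fees: 10% of £107,520 = £10,752
Total recovery: £107,520 + £10,752 = £118,272

Total recovery: £118,272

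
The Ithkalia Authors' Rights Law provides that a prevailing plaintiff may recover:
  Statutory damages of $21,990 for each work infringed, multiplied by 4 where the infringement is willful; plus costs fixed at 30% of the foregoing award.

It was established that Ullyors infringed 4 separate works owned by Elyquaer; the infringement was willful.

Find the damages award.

Statutory damages: 4 × $21,990 = $87,960
Multiplied by 4: 4 × $87,960 = $351,840
Costs: 30% of $351,840 = $105,552
Award plus costs: $351,840 + $105,552 = $457,392

Award: $457,392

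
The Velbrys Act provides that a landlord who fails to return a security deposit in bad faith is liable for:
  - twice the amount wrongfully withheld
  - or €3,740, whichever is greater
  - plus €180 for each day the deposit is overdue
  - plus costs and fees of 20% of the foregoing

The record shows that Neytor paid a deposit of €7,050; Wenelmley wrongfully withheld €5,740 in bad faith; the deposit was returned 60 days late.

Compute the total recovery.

Doubled: 2 × €5,740 = €11,480
Minimum €3,740: €11,480 meets the minimum, no increase.
Late-return penalty: 60 × €180 = €10,800
Damages plus late penalty: €11,480 + €10,800 = €22,280
Costs and fees: 20% of €22,280 = €4,456
Total recovery: €22,280 + €4,456 = €26,736

Recovery: €26,736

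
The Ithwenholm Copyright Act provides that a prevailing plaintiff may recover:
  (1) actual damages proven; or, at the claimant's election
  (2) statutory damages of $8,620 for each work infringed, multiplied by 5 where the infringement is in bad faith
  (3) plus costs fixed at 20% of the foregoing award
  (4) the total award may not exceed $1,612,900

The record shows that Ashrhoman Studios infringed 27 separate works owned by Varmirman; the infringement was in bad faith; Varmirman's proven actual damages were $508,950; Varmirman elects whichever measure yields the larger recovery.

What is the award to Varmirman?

Award: $1,396,440

Statutory damages: 27 × $8,620 = $232,740
Multiplied by 5: 5 × $232,740 = $1,163,700
Greater of actual damages ($508,950) or enhanced statutory damages ($1,163,700): $1,163,700
Costs: 20% of $1,163,700 = $232,740
Award plus costs: $1,163,700 + $232,740 = $1,396,440
Cap at $1,612,900: $1,396,440 is within the cap, no reduction.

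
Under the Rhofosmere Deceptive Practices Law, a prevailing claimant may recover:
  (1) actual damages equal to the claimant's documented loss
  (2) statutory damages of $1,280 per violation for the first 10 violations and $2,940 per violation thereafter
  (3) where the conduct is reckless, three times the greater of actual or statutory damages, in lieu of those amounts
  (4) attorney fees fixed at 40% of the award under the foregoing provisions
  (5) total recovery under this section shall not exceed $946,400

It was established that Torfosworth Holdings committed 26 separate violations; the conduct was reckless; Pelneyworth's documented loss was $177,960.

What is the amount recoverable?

First 10 violations: 10 × $1,280 = $12,800
Remaining violations: (26 − 10) × $2,940 = $47,040
Statutory damages: $12,800 + $47,040 = $59,840
Greater of actual damages ($177,960) or statutory damages ($59,840): $177,960
Trebled: 3 × $177,960 = $533,880
Attorney fees: 40% of $533,880 = $213,552
Total before cap: $533,880 + $213,552 = $747,432
Cap at $946,400: $747,432 is within the cap, no reduction.

$747,432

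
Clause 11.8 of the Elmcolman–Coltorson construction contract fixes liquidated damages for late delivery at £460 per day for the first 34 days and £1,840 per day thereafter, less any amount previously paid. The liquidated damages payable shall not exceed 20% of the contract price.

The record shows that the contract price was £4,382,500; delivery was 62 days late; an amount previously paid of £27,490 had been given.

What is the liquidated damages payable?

£39,670

First 34 days: 34 × £460 = £15,640
Remaining days: (62 − 34) × £1,840 = £51,520
Accrued per-day damages: £15,640 + £51,520 = £67,160
Less amount previously paid: £67,160 − £27,490 = £39,670
Cap: 20% of £4,382,500 = £876,500
Cap at £876,500: £39,670 is within the cap, no reduction.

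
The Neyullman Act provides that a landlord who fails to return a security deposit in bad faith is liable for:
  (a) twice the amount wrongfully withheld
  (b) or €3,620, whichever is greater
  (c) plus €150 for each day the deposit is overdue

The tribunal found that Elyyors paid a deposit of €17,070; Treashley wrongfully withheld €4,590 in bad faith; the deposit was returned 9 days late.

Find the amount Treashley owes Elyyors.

€10,530

Doubled: 2 × €4,590 = €9,180
Minimum €3,620: €9,180 meets the minimum, no increase.
Late-return penalty: 9 × €150 = €1,350
Damages plus late penalty: €9,180 + €1,350 = €10,530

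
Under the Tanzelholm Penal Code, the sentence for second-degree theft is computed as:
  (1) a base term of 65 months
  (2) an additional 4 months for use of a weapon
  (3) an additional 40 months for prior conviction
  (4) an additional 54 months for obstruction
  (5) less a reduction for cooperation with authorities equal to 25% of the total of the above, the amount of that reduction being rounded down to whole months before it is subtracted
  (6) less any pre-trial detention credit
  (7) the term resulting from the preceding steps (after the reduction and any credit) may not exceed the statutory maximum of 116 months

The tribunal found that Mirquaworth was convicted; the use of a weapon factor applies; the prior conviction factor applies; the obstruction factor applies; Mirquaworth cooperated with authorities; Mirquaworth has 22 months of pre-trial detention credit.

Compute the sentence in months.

Use of a weapon enhancement: +4 months
Prior conviction enhancement: +40 months
Obstruction enhancement: +54 months
Adjusted term: 65 months + 4 months + 40 months + 54 months = 163 months
Cooperation with authorities reduction: 25% of 163 months = 40 months (rounded down)
After reduction: 163 − 40 = 123 months
Less pre-trial detention credit: 123 months − 22 months = 101 months
Cap at 116 months: 101 months is within the cap, no reduction.

Sentence: 101 months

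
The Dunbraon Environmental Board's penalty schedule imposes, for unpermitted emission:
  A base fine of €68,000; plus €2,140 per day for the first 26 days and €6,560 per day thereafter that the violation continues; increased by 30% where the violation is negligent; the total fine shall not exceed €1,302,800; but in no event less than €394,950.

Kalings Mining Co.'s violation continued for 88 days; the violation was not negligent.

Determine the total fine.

First 26 days: 26 × €2,140 = €55,640
Remaining days: (88 − 26) × €6,560 = €406,720
Per-day component: €55,640 + €406,720 = €462,360
Base plus per-day: €68,000 + €462,360 = €530,360
The violation was not negligent: no 30% increase.
Cap at €1,302,800: €530,360 is within the cap, no reduction.
Minimum €394,950: €530,360 meets the minimum, no increase.

Civil penalty: €530,360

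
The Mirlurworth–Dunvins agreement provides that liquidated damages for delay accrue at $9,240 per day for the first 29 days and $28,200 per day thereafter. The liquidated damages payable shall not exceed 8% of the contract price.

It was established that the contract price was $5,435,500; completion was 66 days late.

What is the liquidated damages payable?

Liquidated damages: $434,840

First 29 days: 29 × $9,240 = $267,960
Remaining days: (66 − 29) × $28,200 = $1,043,400
Accrued per-day damages: $267,960 + $1,043,400 = $1,311,360
Cap: 8% of $5,435,500 = $434,840
Cap at $434,840: $1,311,360 exceeds the cap → $434,840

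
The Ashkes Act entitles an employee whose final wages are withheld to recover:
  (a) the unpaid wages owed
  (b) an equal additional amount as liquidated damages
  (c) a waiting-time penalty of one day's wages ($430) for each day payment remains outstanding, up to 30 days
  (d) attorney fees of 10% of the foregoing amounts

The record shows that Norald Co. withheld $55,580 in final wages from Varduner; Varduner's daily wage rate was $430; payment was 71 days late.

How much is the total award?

$136,466

Liquidated damages (equal amount): $55,580
Penalty days: min(71, 30) = 30
Waiting-time penalty: 30 × $430 = $12,900
Subtotal: $55,580 + $55,580 + $12,900 = $124,060
Attorney fees: 10% of $124,060 = $12,406
Total award: $124,060 + $12,406 = $136,466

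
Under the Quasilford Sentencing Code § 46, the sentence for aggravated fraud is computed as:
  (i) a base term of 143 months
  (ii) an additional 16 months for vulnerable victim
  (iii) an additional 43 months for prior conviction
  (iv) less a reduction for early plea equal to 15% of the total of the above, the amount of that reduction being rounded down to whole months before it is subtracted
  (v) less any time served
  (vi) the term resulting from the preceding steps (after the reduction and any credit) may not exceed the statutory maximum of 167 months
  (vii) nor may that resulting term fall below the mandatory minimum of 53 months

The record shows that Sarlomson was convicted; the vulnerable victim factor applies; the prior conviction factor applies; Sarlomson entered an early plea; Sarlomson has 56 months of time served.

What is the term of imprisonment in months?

Vulnerable victim enhancement: +16 months
Prior conviction enhancement: +43 months
Adjusted term: 143 months + 16 months + 43 months = 202 months
Early plea reduction: 15% of 202 months = 30 months (rounded down)
After reduction: 202 − 30 = 172 months
Less time served: 172 months − 56 months = 116 months
Cap at 167 months: 116 months is within the cap, no reduction.
Minimum 53 months: 116 months meets the minimum, no increase.

116 months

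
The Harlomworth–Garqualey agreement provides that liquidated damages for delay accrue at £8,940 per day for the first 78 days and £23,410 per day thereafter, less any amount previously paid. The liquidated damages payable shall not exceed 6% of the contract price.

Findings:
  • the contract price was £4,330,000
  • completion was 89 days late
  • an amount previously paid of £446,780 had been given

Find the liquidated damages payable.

£259,800

First 78 days: 78 × £8,940 = £697,320
Remaining days: (89 − 78) × £23,410 = £257,510
Accrued per-day damages: £697,320 + £257,510 = £954,830
Less amount previously paid: £954,830 − £446,780 = £508,050
Cap: 6% of £4,330,000 = £259,800
Cap at £259,800: £508,050 exceeds the cap → £259,800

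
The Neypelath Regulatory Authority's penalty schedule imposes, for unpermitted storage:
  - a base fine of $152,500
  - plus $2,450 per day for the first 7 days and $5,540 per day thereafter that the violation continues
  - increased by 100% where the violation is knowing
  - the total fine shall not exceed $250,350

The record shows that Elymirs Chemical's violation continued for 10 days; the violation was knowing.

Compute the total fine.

First 7 days: 7 × $2,450 = $17,150
Remaining days: (10 − 7) × $5,540 = $16,620
Per-day component: $17,150 + $16,620 = $33,770
Base plus per-day: $152,500 + $33,770 = $186,270
Enhancement: 100% of $186,270 = $186,270
Enhanced fine: $186,270 + $186,270 = $372,540
Cap at $250,350: $372,540 exceeds the cap → $250,350

$250,350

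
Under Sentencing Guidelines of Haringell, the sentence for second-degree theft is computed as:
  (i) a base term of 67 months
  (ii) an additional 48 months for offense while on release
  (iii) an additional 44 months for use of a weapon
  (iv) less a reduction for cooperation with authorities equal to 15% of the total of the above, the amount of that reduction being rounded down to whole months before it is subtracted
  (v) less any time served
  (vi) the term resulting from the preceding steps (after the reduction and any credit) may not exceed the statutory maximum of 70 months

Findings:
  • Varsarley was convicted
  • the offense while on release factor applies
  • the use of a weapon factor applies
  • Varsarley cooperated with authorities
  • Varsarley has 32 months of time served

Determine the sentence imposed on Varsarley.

70 months

Offense while on release enhancement: +48 months
Use of a weapon enhancement: +44 months
Adjusted term: 67 months + 48 months + 44 months = 159 months
Cooperation with authorities reduction: 15% of 159 months = 23 months (rounded down)
After reduction: 159 − 23 = 136 months
Less time served: 136 months − 32 months = 104 months
Cap at 70 months: 104 months exceeds the cap → 70 months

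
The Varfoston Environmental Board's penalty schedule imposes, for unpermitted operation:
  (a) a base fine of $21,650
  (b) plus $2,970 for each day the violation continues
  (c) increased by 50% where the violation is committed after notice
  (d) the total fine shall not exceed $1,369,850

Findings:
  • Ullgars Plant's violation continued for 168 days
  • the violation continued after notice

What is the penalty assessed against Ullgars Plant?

Civil penalty: $780,915

Per-day component: 168 × $2,970 = $498,960
Base plus per-day: $21,650 + $498,960 = $520,610
Enhancement: 50% of $520,610 = $260,305
Enhanced fine: $520,610 + $260,305 = $780,915
Cap at $1,369,850: $780,915 is within the cap, no reduction.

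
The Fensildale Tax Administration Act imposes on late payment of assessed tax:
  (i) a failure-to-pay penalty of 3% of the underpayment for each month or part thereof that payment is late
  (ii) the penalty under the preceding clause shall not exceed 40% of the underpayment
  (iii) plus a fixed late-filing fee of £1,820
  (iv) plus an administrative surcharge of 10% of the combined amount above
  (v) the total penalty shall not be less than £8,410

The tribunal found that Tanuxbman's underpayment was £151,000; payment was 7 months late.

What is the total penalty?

Accrued rate: 3% × 7 = 21%, capped at 40% → 21%
Failure-to-pay penalty: 21% of £151,000 = £31,710
Penalty before surcharge: £31,710 + £1,820 = £33,530
Administrative surcharge: 10% of £33,530 = £3,353
Total penalty: £33,530 + £3,353 = £36,883
Minimum £8,410: £36,883 meets the minimum, no increase.

£36,883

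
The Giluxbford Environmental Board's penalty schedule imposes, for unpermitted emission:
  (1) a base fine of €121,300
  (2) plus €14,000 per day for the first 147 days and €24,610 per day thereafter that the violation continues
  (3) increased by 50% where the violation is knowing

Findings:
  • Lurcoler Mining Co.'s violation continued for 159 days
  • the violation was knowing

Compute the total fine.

€3,711,930

First 147 days: 147 × €14,000 = €2,058,000
Remaining days: (159 − 147) × €24,610 = €295,320
Per-day component: €2,058,000 + €295,320 = €2,353,320
Base plus per-day: €121,300 + €2,353,320 = €2,474,620
Enhancement: 50% of €2,474,620 = €1,237,310
Enhanced fine: €2,474,620 + €1,237,310 = €3,711,930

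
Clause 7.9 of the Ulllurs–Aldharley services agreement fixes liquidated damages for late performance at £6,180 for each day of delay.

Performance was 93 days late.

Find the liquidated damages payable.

Per-day damages: 93 × £6,180 = £574,740

£574,740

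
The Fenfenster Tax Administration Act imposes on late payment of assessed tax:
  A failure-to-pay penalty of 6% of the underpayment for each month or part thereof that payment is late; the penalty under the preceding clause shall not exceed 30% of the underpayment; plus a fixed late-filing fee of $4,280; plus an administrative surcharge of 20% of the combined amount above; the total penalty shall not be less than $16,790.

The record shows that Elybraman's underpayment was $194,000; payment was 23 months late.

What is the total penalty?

Penalty: $74,976

Accrued rate: 6% × 23 = 138%, capped at 30% → 30%
Failure-to-pay penalty: 30% of $194,000 = $58,200
Penalty before surcharge: $58,200 + $4,280 = $62,480
Administrative surcharge: 20% of $62,480 = $12,496
Total penalty: $62,480 + $12,496 = $74,976
Minimum $16,790: $74,976 meets the minimum, no increase.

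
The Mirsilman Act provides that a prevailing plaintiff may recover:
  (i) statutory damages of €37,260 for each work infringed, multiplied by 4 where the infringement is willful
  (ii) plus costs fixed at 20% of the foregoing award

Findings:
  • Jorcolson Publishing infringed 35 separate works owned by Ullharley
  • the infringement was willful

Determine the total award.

Statutory damages: 35 × €37,260 = €1,304,100
Multiplied by 4: 4 × €1,304,100 = €5,216,400
Costs: 20% of €5,216,400 = €1,043,280
Award plus costs: €5,216,400 + €1,043,280 = €6,259,680

Award: €6,259,680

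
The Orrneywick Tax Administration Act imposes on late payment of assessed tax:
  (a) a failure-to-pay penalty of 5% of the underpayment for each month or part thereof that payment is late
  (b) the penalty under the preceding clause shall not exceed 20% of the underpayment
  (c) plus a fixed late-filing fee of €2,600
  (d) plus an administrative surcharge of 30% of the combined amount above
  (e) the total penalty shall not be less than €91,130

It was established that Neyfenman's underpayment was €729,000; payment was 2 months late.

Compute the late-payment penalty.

€98,150

Accrued rate: 5% × 2 = 10%, capped at 20% → 10%
Failure-to-pay penalty: 10% of €729,000 = €72,900
Penalty before surcharge: €72,900 + €2,600 = €75,500
Administrative surcharge: 30% of €75,500 = €22,650
Total penalty: €75,500 + €22,650 = €98,150
Minimum €91,130: €98,150 meets the minimum, no increase.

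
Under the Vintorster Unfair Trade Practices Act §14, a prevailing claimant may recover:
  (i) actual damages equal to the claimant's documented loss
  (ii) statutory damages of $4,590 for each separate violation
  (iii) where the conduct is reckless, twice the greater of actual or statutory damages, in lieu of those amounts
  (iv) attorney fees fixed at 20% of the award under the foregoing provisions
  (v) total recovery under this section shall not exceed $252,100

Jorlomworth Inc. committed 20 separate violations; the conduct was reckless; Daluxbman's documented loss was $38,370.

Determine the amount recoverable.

$220,320

Statutory damages: 20 × $4,590 = $91,800
Greater of actual damages ($38,370) or statutory damages ($91,800): $91,800
Doubled: 2 × $91,800 = $183,600
Attorney fees: 20% of $183,600 = $36,720
Total before cap: $183,600 + $36,720 = $220,320
Cap at $252,100: $220,320 is within the cap, no reduction.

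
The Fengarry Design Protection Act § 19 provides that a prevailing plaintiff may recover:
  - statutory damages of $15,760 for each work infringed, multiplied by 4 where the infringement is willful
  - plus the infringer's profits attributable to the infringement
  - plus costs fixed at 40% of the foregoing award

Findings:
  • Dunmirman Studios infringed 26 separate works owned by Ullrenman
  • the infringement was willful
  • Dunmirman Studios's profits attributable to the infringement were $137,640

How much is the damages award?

Statutory damages: 26 × $15,760 = $409,760
Multiplied by 4: 4 × $409,760 = $1,639,040
Combined award: $1,639,040 + $137,640 = $1,776,680
Costs: 40% of $1,776,680 = $710,672
Award plus costs: $1,776,680 + $710,672 = $2,487,352

$2,487,352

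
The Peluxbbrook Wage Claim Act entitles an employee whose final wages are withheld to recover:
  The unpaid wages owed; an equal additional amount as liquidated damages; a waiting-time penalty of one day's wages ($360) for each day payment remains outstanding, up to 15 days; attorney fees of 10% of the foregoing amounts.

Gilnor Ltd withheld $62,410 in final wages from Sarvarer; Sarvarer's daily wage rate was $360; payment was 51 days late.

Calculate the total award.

Total award: $143,242

Liquidated damages (equal amount): $62,410
Penalty days: min(51, 15) = 15
Waiting-time penalty: 15 × $360 = $5,400
Subtotal: $62,410 + $62,410 + $5,400 = $130,220
Attorney fees: 10% of $130,220 = $13,022
Total award: $130,220 + $13,022 = $143,242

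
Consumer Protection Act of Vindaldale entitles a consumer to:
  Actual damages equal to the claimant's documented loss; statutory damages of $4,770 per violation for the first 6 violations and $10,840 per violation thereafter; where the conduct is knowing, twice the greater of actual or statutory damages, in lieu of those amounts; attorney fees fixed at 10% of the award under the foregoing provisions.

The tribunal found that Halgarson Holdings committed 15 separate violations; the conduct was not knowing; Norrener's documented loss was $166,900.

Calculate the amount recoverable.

First 6 violations: 6 × $4,770 = $28,620
Remaining violations: (15 − 6) × $10,840 = $97,560
Statutory damages: $28,620 + $97,560 = $126,180
Conduct not knowing: the in-lieu enhancement does not apply.
Actual plus statutory damages: $166,900 + $126,180 = $293,080
Attorney fees: 10% of $293,080 = $29,308
Total recovery: $293,080 + $29,308 = $322,388

$322,388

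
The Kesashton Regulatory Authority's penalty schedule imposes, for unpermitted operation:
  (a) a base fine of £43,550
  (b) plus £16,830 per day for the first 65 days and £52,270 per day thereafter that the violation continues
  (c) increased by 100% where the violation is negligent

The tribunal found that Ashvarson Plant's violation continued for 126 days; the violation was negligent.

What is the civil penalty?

First 65 days: 65 × £16,830 = £1,093,950
Remaining days: (126 − 65) × £52,270 = £3,188,470
Per-day component: £1,093,950 + £3,188,470 = £4,282,420
Base plus per-day: £43,550 + £4,282,420 = £4,325,970
Enhancement: 100% of £4,325,970 = £4,325,970
Enhanced fine: £4,325,970 + £4,325,970 = £8,651,940

£8,651,940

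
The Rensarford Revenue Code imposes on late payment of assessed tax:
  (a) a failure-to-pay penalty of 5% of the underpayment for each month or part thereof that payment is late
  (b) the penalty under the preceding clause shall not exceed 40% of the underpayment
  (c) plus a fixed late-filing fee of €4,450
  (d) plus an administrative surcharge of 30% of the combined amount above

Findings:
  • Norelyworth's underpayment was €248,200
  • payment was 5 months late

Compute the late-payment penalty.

Accrued rate: 5% × 5 = 25%, capped at 40% → 25%
Failure-to-pay penalty: 25% of €248,200 = €62,050
Penalty before surcharge: €62,050 + €4,450 = €66,500
Administrative surcharge: 30% of €66,500 = €19,950
Total penalty: €66,500 + €19,950 = €86,450

Penalty: €86,450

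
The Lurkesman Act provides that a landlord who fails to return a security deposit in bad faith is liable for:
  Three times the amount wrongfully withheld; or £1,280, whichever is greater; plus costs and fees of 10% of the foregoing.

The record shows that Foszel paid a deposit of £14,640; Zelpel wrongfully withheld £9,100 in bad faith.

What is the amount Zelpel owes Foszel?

Trebled: 3 × £9,100 = £27,300
Minimum £1,280: £27,300 meets the minimum, no increase.
Costs and fees: 10% of £27,300 = £2,730
Total recovery: £27,300 + £2,730 = £30,030

£30,030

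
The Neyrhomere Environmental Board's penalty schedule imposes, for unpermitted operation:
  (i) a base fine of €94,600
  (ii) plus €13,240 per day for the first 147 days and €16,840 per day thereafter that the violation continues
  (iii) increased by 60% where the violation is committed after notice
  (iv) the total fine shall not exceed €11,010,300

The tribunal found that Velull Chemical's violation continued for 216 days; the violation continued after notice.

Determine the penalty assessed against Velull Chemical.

First 147 days: 147 × €13,240 = €1,946,280
Remaining days: (216 − 147) × €16,840 = €1,161,960
Per-day component: €1,946,280 + €1,161,960 = €3,108,240
Base plus per-day: €94,600 + €3,108,240 = €3,202,840
Enhancement: 60% of €3,202,840 = €1,921,704
Enhanced fine: €3,202,840 + €1,921,704 = €5,124,544
Cap at €11,010,300: €5,124,544 is within the cap, no reduction.

€5,124,544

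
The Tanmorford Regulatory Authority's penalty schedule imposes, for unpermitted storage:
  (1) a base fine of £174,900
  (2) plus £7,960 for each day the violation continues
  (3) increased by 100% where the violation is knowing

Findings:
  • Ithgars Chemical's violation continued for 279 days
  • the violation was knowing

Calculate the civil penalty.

Per-day component: 279 × £7,960 = £2,220,840
Base plus per-day: £174,900 + £2,220,840 = £2,395,740
Enhancement: 100% of £2,395,740 = £2,395,740
Enhanced fine: £2,395,740 + £2,395,740 = £4,791,480

£4,791,480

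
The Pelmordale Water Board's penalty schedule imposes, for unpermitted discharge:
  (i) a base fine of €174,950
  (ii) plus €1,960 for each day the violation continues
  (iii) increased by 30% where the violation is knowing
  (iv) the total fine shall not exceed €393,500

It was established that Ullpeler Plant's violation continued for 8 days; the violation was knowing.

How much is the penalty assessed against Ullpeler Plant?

€247,819

Per-day component: 8 × €1,960 = €15,680
Base plus per-day: €174,950 + €15,680 = €190,630
Enhancement: 30% of €190,630 = €57,189
Enhanced fine: €190,630 + €57,189 = €247,819
Cap at €393,500: €247,819 is within the cap, no reduction.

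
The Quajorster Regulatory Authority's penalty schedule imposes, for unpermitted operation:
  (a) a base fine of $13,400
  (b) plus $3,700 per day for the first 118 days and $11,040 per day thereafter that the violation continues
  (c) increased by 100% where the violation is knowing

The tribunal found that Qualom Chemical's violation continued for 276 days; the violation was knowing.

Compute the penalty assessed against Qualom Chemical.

First 118 days: 118 × $3,700 = $436,600
Remaining days: (276 − 118) × $11,040 = $1,744,320
Per-day component: $436,600 + $1,744,320 = $2,180,920
Base plus per-day: $13,400 + $2,180,920 = $2,194,320
Enhancement: 100% of $2,194,320 = $2,194,320
Enhanced fine: $2,194,320 + $2,194,320 = $4,388,640

$4,388,640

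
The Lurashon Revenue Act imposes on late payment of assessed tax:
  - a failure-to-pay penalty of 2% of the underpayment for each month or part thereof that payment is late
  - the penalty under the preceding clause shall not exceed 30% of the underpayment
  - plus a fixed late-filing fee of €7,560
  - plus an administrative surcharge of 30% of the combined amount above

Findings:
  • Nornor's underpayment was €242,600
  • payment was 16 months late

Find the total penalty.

€104,442

Accrued rate: 2% × 16 = 32%, capped at 30% → 30%
Failure-to-pay penalty: 30% of €242,600 = €72,780
Penalty before surcharge: €72,780 + €7,560 = €80,340
Administrative surcharge: 30% of €80,340 = €24,102
Total penalty: €80,340 + €24,102 = €104,442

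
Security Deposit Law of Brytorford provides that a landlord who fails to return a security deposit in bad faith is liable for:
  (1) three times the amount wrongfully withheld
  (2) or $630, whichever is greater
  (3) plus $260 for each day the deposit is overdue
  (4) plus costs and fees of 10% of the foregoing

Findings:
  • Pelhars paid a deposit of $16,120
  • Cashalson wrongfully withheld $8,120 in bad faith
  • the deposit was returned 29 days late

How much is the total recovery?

Trebled: 3 × $8,120 = $24,360
Minimum $630: $24,360 meets the minimum, no increase.
Late-return penalty: 29 × $260 = $7,540
Damages plus late penalty: $24,360 + $7,540 = $31,900
Costs and fees: 10% of $31,900 = $3,190
Total recovery: $31,900 + $3,190 = $35,090

$35,090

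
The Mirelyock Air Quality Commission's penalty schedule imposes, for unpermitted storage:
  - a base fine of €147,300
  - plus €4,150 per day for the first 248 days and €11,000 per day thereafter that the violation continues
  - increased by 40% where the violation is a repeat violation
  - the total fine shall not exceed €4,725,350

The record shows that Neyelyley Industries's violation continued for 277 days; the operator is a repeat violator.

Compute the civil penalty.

First 248 days: 248 × €4,150 = €1,029,200
Remaining days: (277 − 248) × €11,000 = €319,000
Per-day component: €1,029,200 + €319,000 = €1,348,200
Base plus per-day: €147,300 + €1,348,200 = €1,495,500
Enhancement: 40% of €1,495,500 = €598,200
Enhanced fine: €1,495,500 + €598,200 = €2,093,700
Cap at €4,725,350: €2,093,700 is within the cap, no reduction.

€2,093,700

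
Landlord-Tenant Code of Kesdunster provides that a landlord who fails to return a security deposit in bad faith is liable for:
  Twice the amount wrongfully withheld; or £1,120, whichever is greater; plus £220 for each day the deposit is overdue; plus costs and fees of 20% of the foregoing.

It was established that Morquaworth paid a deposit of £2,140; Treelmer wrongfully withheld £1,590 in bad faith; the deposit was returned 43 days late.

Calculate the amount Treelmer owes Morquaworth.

£15,168

Doubled: 2 × £1,590 = £3,180
Minimum £1,120: £3,180 meets the minimum, no increase.
Late-return penalty: 43 × £220 = £9,460
Damages plus late penalty: £3,180 + £9,460 = £12,640
Costs and fees: 20% of £12,640 = £2,528
Total recovery: £12,640 + £2,528 = £15,168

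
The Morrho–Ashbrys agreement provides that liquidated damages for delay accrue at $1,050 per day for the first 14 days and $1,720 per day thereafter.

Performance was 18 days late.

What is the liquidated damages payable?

$21,580

First 14 days: 14 × $1,050 = $14,700
Remaining days: (18 − 14) × $1,720 = $6,880
Accrued per-day damages: $14,700 + $6,880 = $21,580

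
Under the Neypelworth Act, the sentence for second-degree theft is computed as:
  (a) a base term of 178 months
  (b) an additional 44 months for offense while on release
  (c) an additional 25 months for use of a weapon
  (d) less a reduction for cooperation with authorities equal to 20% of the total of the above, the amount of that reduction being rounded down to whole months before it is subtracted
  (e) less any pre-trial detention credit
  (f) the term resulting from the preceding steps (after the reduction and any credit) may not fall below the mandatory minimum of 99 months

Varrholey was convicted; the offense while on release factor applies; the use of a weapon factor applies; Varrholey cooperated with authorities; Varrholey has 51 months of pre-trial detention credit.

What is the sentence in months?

147 months

Offense while on release enhancement: +44 months
Use of a weapon enhancement: +25 months
Adjusted term: 178 months + 44 months + 25 months = 247 months
Cooperation with authorities reduction: 20% of 247 months = 49 months (rounded down)
After reduction: 247 − 49 = 198 months
Less pre-trial detention credit: 198 months − 51 months = 147 months
Minimum 99 months: 147 months meets the minimum, no increase.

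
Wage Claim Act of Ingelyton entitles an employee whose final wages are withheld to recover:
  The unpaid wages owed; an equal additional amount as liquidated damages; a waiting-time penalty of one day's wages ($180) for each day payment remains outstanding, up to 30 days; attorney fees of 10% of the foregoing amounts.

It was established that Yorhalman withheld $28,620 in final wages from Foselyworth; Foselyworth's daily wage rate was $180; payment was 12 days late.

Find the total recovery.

Liquidated damages (equal amount): $28,620
Penalty days: min(12, 30) = 12
Waiting-time penalty: 12 × $180 = $2,160
Subtotal: $28,620 + $28,620 + $2,160 = $59,400
Attorney fees: 10% of $59,400 = $5,940
Total award: $59,400 + $5,940 = $65,340

$65,340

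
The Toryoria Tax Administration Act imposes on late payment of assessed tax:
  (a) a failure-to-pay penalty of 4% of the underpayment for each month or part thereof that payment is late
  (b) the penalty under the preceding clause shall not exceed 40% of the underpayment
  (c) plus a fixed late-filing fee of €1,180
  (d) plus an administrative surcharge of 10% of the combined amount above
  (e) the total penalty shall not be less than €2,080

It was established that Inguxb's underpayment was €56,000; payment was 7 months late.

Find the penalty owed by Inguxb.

Accrued rate: 4% × 7 = 28%, capped at 40% → 28%
Failure-to-pay penalty: 28% of €56,000 = €15,680
Penalty before surcharge: €15,680 + €1,180 = €16,860
Administrative surcharge: 10% of €16,860 = €1,686
Total penalty: €16,860 + €1,686 = €18,546
Minimum €2,080: €18,546 meets the minimum, no increase.

€18,546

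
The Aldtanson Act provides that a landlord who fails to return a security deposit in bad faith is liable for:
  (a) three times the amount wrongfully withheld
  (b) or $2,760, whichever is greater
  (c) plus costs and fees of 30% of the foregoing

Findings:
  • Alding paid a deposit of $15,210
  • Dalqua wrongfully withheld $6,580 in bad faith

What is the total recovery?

Trebled: 3 × $6,580 = $19,740
Minimum $2,760: $19,740 meets the minimum, no increase.
Costs and fees: 30% of $19,740 = $5,922
Total recovery: $19,740 + $5,922 = $25,662

Recovery: $25,662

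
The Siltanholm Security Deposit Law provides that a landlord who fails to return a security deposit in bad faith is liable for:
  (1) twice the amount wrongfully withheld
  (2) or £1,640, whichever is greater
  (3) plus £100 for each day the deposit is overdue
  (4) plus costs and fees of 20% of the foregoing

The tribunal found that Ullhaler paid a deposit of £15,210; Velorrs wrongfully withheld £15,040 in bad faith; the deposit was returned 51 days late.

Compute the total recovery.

£42,216

Doubled: 2 × £15,040 = £30,080
Minimum £1,640: £30,080 meets the minimum, no increase.
Late-return penalty: 51 × £100 = £5,100
Damages plus late penalty: £30,080 + £5,100 = £35,180
Costs and fees: 20% of £35,180 = £7,036
Total recovery: £35,180 + £7,036 = £42,216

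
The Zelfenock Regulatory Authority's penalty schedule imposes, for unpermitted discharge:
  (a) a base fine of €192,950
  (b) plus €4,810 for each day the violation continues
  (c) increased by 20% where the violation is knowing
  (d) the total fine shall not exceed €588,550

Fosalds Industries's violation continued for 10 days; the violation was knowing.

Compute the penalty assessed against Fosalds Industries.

Per-day component: 10 × €4,810 = €48,100
Base plus per-day: €192,950 + €48,100 = €241,050
Enhancement: 20% of €241,050 = €48,210
Enhanced fine: €241,050 + €48,210 = €289,260
Cap at €588,550: €289,260 is within the cap, no reduction.

€289,260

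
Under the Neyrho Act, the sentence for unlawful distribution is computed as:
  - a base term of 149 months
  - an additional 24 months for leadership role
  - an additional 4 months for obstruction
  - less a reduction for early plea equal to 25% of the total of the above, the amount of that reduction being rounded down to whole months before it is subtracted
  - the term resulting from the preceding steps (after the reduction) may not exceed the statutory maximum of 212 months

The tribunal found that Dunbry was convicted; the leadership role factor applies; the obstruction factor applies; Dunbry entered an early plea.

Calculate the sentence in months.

Leadership role enhancement: +24 months
Obstruction enhancement: +4 months
Adjusted term: 149 months + 24 months + 4 months = 177 months
Early plea reduction: 25% of 177 months = 44 months (rounded down)
After reduction: 177 − 44 = 133 months
Cap at 212 months: 133 months is within the cap, no reduction.

Sentence: 133 months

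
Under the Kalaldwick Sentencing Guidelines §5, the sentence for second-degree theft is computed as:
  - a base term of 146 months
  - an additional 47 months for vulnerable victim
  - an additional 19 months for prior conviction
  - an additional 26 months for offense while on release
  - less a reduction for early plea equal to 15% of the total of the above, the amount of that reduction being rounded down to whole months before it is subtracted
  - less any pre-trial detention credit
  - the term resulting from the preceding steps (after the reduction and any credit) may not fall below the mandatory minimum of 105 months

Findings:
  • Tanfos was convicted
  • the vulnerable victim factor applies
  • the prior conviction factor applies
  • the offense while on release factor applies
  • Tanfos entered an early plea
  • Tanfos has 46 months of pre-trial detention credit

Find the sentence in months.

157 months

Vulnerable victim enhancement: +47 months
Prior conviction enhancement: +19 months
Offense while on release enhancement: +26 months
Adjusted term: 146 months + 47 months + 19 months + 26 months = 238 months
Early plea reduction: 15% of 238 months = 35 months (rounded down)
After reduction: 238 − 35 = 203 months
Less pre-trial detention credit: 203 months − 46 months = 157 months
Minimum 105 months: 157 months meets the minimum, no increase.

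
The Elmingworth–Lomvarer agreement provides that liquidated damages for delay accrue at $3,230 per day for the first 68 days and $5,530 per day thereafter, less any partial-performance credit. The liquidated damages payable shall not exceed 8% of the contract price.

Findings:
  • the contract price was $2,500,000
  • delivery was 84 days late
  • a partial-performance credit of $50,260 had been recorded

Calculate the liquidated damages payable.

First 68 days: 68 × $3,230 = $219,640
Remaining days: (84 − 68) × $5,530 = $88,480
Accrued per-day damages: $219,640 + $88,480 = $308,120
Less partial-performance credit: $308,120 − $50,260 = $257,860
Cap: 8% of $2,500,000 = $200,000
Cap at $200,000: $257,860 exceeds the cap → $200,000

$200,000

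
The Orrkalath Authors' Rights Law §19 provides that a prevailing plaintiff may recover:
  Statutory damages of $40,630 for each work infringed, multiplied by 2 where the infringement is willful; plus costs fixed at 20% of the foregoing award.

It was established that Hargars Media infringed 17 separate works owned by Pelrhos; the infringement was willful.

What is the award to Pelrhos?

$1,657,704

Statutory damages: 17 × $40,630 = $690,710
Doubled: 2 × $690,710 = $1,381,420
Costs: 20% of $1,381,420 = $276,284
Award plus costs: $1,381,420 + $276,284 = $1,657,704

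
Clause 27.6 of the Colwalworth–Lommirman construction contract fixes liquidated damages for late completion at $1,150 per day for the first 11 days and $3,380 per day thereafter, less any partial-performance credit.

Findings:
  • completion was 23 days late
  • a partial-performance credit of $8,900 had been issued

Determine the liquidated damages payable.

First 11 days: 11 × $1,150 = $12,650
Remaining days: (23 − 11) × $3,380 = $40,560
Accrued per-day damages: $12,650 + $40,560 = $53,210
Less partial-performance credit: $53,210 − $8,900 = $44,310

Liquidated damages: $44,310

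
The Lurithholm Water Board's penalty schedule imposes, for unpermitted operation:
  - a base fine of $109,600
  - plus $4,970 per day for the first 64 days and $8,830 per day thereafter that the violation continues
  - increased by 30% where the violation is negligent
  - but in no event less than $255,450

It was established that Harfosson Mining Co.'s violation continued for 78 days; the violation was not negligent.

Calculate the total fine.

$551,300

First 64 days: 64 × $4,970 = $318,080
Remaining days: (78 − 64) × $8,830 = $123,620
Per-day component: $318,080 + $123,620 = $441,700
Base plus per-day: $109,600 + $441,700 = $551,300
The violation was not negligent: no 30% increase.
Minimum $255,450: $551,300 meets the minimum, no increase.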